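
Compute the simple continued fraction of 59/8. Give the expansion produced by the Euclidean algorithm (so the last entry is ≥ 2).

[7; 2, 1, 2]

59 = 7·8 + 3
8 = 2·3 + 2
3 = 1·2 + 1
2 = 2·1 + 0  (stop)
So 59/8 = [7; 2, 1, 2].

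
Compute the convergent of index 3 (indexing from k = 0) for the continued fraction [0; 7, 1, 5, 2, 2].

Using pₖ = aₖpₖ₋₁ + pₖ₋₂, qₖ = aₖqₖ₋₁ + qₖ₋₂ (with p₋₁=1, p₋₂=0, q₋₁=0, q₋₂=1):
  k=0: a=0, p=0, q=1
  k=1: a=7, p=1, q=7
  k=2: a=1, p=1, q=8
  k=3: a=5, p=6, q=47

6/47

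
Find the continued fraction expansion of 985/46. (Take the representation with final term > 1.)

[21; 2, 2, 2, 1, 2]

985 = 21·46 + 19
46 = 2·19 + 8
19 = 2·8 + 3
8 = 2·3 + 2
3 = 1·2 + 1
2 = 2·1 + 0  (stop)
So 985/46 = [21; 2, 2, 2, 1, 2].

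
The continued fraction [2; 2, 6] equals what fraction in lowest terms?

Using pₖ = aₖpₖ₋₁ + pₖ₋₂ and qₖ = aₖqₖ₋₁ + qₖ₋₂:
  k=0: a=2, p=2, q=1
  k=1: a=2, p=5, q=2
  k=2: a=6, p=32, q=13

32/13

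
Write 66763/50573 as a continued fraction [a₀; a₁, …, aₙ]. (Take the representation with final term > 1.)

66763 = 1·50573 + 16190
50573 = 3·16190 + 2003
16190 = 8·2003 + 166
2003 = 12·166 + 11
166 = 15·11 + 1
11 = 11·1 + 0  (stop)
So 66763/50573 = [1; 3, 8, 12, 15, 11].

[1; 3, 8, 12, 15, 11]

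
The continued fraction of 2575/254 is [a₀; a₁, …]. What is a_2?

2575 = 10·254 + 35   →  a_0 = 10
254 = 7·35 + 9   →  a_1 = 7
35 = 3·9 + 8   →  a_2 = 3

3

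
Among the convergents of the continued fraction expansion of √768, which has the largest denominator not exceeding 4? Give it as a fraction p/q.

√768 = [27; 1, 2, 2, 13, 2, 2, 1, 54, …] (period length 8).
Convergents:
  p_0/q_0 = 27/1
  p_1/q_1 = 28/1
  p_2/q_2 = 83/3
  p_3/q_3 = 194/7
q_2 = 3 ≤ 4 < 7 = q_3, so the answer is 83/3.

83/3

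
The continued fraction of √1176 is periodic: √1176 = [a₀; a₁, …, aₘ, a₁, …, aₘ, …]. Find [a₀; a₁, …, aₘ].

a₀ = ⌊√1176⌋ = 34.
With m₀=0, d₀=1 and mₖ₊₁ = dₖaₖ − mₖ, dₖ₊₁ = (n − mₖ₊₁²)/dₖ, aₖ₊₁ = ⌊(a₀+mₖ₊₁)/dₖ₊₁⌋:
  k=1: m=34, d=20, a=3
  k=2: m=26, d=25, a=2
  k=3: m=24, d=24, a=2
  k=4: m=24, d=25, a=2
  k=5: m=26, d=20, a=3
  k=6: m=34, d=1, a=68
d=1 and a=2a₀=68 at k=6, so the next step gives (m, d) = (34, 20) again — its k=1 value — and the period has length 6.

[34; 3, 2, 2, 2, 3, 68]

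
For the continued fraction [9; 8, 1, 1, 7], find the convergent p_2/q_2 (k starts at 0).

82/9

Using pₖ = aₖpₖ₋₁ + pₖ₋₂, qₖ = aₖqₖ₋₁ + qₖ₋₂ (with p₋₁=1, p₋₂=0, q₋₁=0, q₋₂=1):
  k=0: a=9, p=9, q=1
  k=1: a=8, p=73, q=8
  k=2: a=1, p=82, q=9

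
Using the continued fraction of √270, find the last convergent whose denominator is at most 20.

√270 = [16; 2, 3, 6, 3, 2, 32, …] (period length 6).
Convergents:
  p_0/q_0 = 16/1
  p_1/q_1 = 33/2
  p_2/q_2 = 115/7
  p_3/q_3 = 723/44
q_2 = 7 ≤ 20 < 44 = q_3, so the answer is 115/7.

115/7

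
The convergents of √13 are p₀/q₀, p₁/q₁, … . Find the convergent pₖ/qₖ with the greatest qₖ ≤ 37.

119/33

√13 = [3; 1, 1, 1, 1, 6, …] (period length 5).
Convergents:
  p_0/q_0 = 3/1
  p_1/q_1 = 4/1
  p_2/q_2 = 7/2
  p_3/q_3 = 11/3
  p_4/q_4 = 18/5
  p_5/q_5 = 119/33
  p_6/q_6 = 137/38
q_5 = 33 ≤ 37 < 38 = q_6, so the answer is 119/33.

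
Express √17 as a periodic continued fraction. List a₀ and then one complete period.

a₀ = ⌊√17⌋ = 4.
With m₀=0, d₀=1 and mₖ₊₁ = dₖaₖ − mₖ, dₖ₊₁ = (n − mₖ₊₁²)/dₖ, aₖ₊₁ = ⌊(a₀+mₖ₊₁)/dₖ₊₁⌋:
  k=1: m=4, d=1, a=8
d=1 and a=2a₀=8 at k=1, so the next step gives (m, d) = (4, 1) again — its k=1 value — and the period has length 1.

[4; 8]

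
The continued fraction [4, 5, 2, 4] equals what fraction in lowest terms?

205/49

Using pₖ = aₖpₖ₋₁ + pₖ₋₂ and qₖ = aₖqₖ₋₁ + qₖ₋₂:
  k=0: a=4, p=4, q=1
  k=1: a=5, p=21, q=5
  k=2: a=2, p=46, q=11
  k=3: a=4, p=205, q=49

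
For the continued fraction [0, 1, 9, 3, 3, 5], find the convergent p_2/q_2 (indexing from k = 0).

Using pₖ = aₖpₖ₋₁ + pₖ₋₂, qₖ = aₖqₖ₋₁ + qₖ₋₂ (with p₋₁=1, p₋₂=0, q₋₁=0, q₋₂=1):
  k=0: a=0, p=0, q=1
  k=1: a=1, p=1, q=1
  k=2: a=9, p=9, q=10

9/10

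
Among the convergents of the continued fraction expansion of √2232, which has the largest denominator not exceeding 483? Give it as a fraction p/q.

7937/168

√2232 = [47; 4, 10, 4, 94, …] (period length 4).
Convergents:
  p_0/q_0 = 47/1
  p_1/q_1 = 189/4
  p_2/q_2 = 1937/41
  p_3/q_3 = 7937/168
  p_4/q_4 = 748015/15833
q_3 = 168 ≤ 483 < 15833 = q_4, so the answer is 7937/168.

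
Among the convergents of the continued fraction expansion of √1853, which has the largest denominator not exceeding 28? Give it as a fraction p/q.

√1853 = [43; 21, 1, 1, 21, 86, …] (period length 5).
Convergents:
  p_0/q_0 = 43/1
  p_1/q_1 = 904/21
  p_2/q_2 = 947/22
  p_3/q_3 = 1851/43
q_2 = 22 ≤ 28 < 43 = q_3, so the answer is 947/22.

947/22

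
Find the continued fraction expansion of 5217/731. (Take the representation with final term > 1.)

5217 = 7·731 + 100
731 = 7·100 + 31
100 = 3·31 + 7
31 = 4·7 + 3
7 = 2·3 + 1
3 = 3·1 + 0  (stop)
So 5217/731 = [7; 7, 3, 4, 2, 3].

[7; 7, 3, 4, 2, 3]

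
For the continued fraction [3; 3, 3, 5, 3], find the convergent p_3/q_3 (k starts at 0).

175/53

Using pₖ = aₖpₖ₋₁ + pₖ₋₂, qₖ = aₖqₖ₋₁ + qₖ₋₂ (with p₋₁=1, p₋₂=0, q₋₁=0, q₋₂=1):
  k=0: a=3, p=3, q=1
  k=1: a=3, p=10, q=3
  k=2: a=3, p=33, q=10
  k=3: a=5, p=175, q=53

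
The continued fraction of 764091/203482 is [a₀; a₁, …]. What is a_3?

12

764091 = 3·203482 + 153645   →  a_0 = 3
203482 = 1·153645 + 49837   →  a_1 = 1
153645 = 3·49837 + 4134   →  a_2 = 3
49837 = 12·4134 + 229   →  a_3 = 12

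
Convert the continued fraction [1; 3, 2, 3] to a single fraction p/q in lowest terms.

31/24

Using pₖ = aₖpₖ₋₁ + pₖ₋₂ and qₖ = aₖqₖ₋₁ + qₖ₋₂:
  k=0: a=1, p=1, q=1
  k=1: a=3, p=4, q=3
  k=2: a=2, p=9, q=7
  k=3: a=3, p=31, q=24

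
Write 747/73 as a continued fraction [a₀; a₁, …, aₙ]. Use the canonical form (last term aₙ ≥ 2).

[10; 4, 3, 2, 2]

747 = 10·73 + 17
73 = 4·17 + 5
17 = 3·5 + 2
5 = 2·2 + 1
2 = 2·1 + 0  (stop)
So 747/73 = [10; 4, 3, 2, 2].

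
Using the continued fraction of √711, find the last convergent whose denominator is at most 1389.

√711 = [26; 1, 1, 1, 52, …] (period length 4).
Convergents:
  p_0/q_0 = 26/1
  p_1/q_1 = 27/1
  p_2/q_2 = 53/2
  p_3/q_3 = 80/3
  p_4/q_4 = 4213/158
  p_5/q_5 = 4293/161
  p_6/q_6 = 8506/319
  p_7/q_7 = 12799/480
  p_8/q_8 = 674054/25279
q_7 = 480 ≤ 1389 < 25279 = q_8, so the answer is 12799/480.

12799/480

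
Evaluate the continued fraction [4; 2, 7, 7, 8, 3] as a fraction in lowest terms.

Fold from the inside: start with 3/1.
  8 + 1/3 = 25/3
  7 + 3/25 = 178/25
  7 + 25/178 = 1271/178
  2 + 178/1271 = 2720/1271
  4 + 1271/2720 = 12151/2720

12151/2720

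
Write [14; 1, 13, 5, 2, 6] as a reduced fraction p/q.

Using pₖ = aₖpₖ₋₁ + pₖ₋₂ and qₖ = aₖqₖ₋₁ + qₖ₋₂:
  k=0: a=14, p=14, q=1
  k=1: a=1, p=15, q=1
  k=2: a=13, p=209, q=14
  k=3: a=5, p=1060, q=71
  k=4: a=2, p=2329, q=156
  k=5: a=6, p=15034, q=1007

15034/1007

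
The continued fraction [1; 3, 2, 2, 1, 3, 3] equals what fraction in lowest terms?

376/291

Fold from the inside: start with 3/1.
  3 + 1/3 = 10/3
  1 + 3/10 = 13/10
  2 + 10/13 = 36/13
  2 + 13/36 = 85/36
  3 + 36/85 = 291/85
  1 + 85/291 = 376/291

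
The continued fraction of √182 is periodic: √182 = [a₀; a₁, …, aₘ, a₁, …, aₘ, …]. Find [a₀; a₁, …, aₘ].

[13; 2, 26]

a₀ = ⌊√182⌋ = 13.
With m₀=0, d₀=1 and mₖ₊₁ = dₖaₖ − mₖ, dₖ₊₁ = (n − mₖ₊₁²)/dₖ, aₖ₊₁ = ⌊(a₀+mₖ₊₁)/dₖ₊₁⌋:
  k=1: m=13, d=13, a=2
  k=2: m=13, d=1, a=26
d=1 and a=2a₀=26 at k=2, so the next step gives (m, d) = (13, 13) again — its k=1 value — and the period has length 2.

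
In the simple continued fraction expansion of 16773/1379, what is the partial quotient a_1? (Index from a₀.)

16773 = 12·1379 + 225   →  a_0 = 12
1379 = 6·225 + 29   →  a_1 = 6

6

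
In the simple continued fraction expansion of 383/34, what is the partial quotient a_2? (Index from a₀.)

1

383 = 11·34 + 9   →  a_0 = 11
34 = 3·9 + 7   →  a_1 = 3
9 = 1·7 + 2   →  a_2 = 1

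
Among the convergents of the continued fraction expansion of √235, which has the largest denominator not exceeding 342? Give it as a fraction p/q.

√235 = [15; 3, 30, …] (period length 2).
Convergents:
  p_0/q_0 = 15/1
  p_1/q_1 = 46/3
  p_2/q_2 = 1395/91
  p_3/q_3 = 4231/276
  p_4/q_4 = 128325/8371
q_3 = 276 ≤ 342 < 8371 = q_4, so the answer is 4231/276.

4231/276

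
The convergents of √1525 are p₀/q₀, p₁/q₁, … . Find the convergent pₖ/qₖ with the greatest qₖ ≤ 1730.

√1525 = [39; 19, 1, 1, 19, 78, …] (period length 5).
Convergents:
  p_0/q_0 = 39/1
  p_1/q_1 = 742/19
  p_2/q_2 = 781/20
  p_3/q_3 = 1523/39
  p_4/q_4 = 29718/761
  p_5/q_5 = 2319527/59397
q_4 = 761 ≤ 1730 < 59397 = q_5, so the answer is 29718/761.

29718/761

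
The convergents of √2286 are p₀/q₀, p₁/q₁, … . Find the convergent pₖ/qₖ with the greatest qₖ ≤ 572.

24432/511

√2286 = [47; 1, 4, 3, 10, 3, 4, 1, 94, …] (period length 8).
Convergents:
  p_0/q_0 = 47/1
  p_1/q_1 = 48/1
  p_2/q_2 = 239/5
  p_3/q_3 = 765/16
  p_4/q_4 = 7889/165
  p_5/q_5 = 24432/511
  p_6/q_6 = 105617/2209
q_5 = 511 ≤ 572 < 2209 = q_6, so the answer is 24432/511.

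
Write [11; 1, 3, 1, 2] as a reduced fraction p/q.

Using pₖ = aₖpₖ₋₁ + pₖ₋₂ and qₖ = aₖqₖ₋₁ + qₖ₋₂:
  k=0: a=11, p=11, q=1
  k=1: a=1, p=12, q=1
  k=2: a=3, p=47, q=4
  k=3: a=1, p=59, q=5
  k=4: a=2, p=165, q=14

165/14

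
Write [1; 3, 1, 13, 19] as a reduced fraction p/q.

1316/1049

Fold from the inside: start with 19/1.
  13 + 1/19 = 248/19
  1 + 19/248 = 267/248
  3 + 248/267 = 1049/267
  1 + 267/1049 = 1316/1049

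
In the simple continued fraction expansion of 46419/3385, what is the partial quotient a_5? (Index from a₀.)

2

46419 = 13·3385 + 2414   →  a_0 = 13
3385 = 1·2414 + 971   →  a_1 = 1
2414 = 2·971 + 472   →  a_2 = 2
971 = 2·472 + 27   →  a_3 = 2
472 = 17·27 + 13   →  a_4 = 17
27 = 2·13 + 1   →  a_5 = 2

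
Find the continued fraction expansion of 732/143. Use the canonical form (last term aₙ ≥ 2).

[5; 8, 2, 2, 3]

732 = 5×143 + 17
143 = 8×17 + 7
17 = 2×7 + 3
7 = 2×3 + 1
3 = 3×1 + 0  (stop)
So 732/143 = [5; 8, 2, 2, 3].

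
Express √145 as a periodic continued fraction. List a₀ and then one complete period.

a₀ = ⌊√145⌋ = 12.
With m₀=0, d₀=1 and mₖ₊₁ = dₖaₖ − mₖ, dₖ₊₁ = (n − mₖ₊₁²)/dₖ, aₖ₊₁ = ⌊(a₀+mₖ₊₁)/dₖ₊₁⌋:
  k=1: m=12, d=1, a=24
d=1 and a=2a₀=24 at k=1, so the next step gives (m, d) = (12, 1) again — its k=1 value — and the period has length 1.

[12; 24]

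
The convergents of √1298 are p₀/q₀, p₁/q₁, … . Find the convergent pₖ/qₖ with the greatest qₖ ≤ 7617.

√1298 = [36; 36, 72, …] (period length 2).
Convergents:
  p_0/q_0 = 36/1
  p_1/q_1 = 1297/36
  p_2/q_2 = 93420/2593
  p_3/q_3 = 3364417/93384
q_2 = 2593 ≤ 7617 < 93384 = q_3, so the answer is 93420/2593.

93420/2593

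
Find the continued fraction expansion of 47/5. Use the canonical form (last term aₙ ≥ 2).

[9; 2, 2]

47 = 9×5 + 2
5 = 2×2 + 1
2 = 2×1 + 0  (stop)
So 47/5 = [9; 2, 2].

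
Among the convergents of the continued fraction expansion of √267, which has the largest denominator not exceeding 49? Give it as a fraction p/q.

√267 = [16; 2, 1, 15, 1, 2, 32, …] (period length 6).
Convergents:
  p_0/q_0 = 16/1
  p_1/q_1 = 33/2
  p_2/q_2 = 49/3
  p_3/q_3 = 768/47
  p_4/q_4 = 817/50
q_3 = 47 ≤ 49 < 50 = q_4, so the answer is 768/47.

768/47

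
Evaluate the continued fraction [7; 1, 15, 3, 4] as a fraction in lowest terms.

1683/212

Fold from the inside: start with 4/1.
  3 + 1/4 = 13/4
  15 + 4/13 = 199/13
  1 + 13/199 = 212/199
  7 + 199/212 = 1683/212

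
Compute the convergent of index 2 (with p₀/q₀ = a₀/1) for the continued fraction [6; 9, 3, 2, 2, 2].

Using pₖ = aₖpₖ₋₁ + pₖ₋₂, qₖ = aₖqₖ₋₁ + qₖ₋₂ (with p₋₁=1, p₋₂=0, q₋₁=0, q₋₂=1):
  k=0: a=6, p=6, q=1
  k=1: a=9, p=55, q=9
  k=2: a=3, p=171, q=28

171/28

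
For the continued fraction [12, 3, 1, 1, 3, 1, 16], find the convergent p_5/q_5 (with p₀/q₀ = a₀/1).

393/32

Using pₖ = aₖpₖ₋₁ + pₖ₋₂, qₖ = aₖqₖ₋₁ + qₖ₋₂ (with p₋₁=1, p₋₂=0, q₋₁=0, q₋₂=1):
  k=0: a=12, p=12, q=1
  k=1: a=3, p=37, q=3
  k=2: a=1, p=49, q=4
  k=3: a=1, p=86, q=7
  k=4: a=3, p=307, q=25
  k=5: a=1, p=393, q=32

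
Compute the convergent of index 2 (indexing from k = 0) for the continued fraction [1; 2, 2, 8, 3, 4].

Using pₖ = aₖpₖ₋₁ + pₖ₋₂, qₖ = aₖqₖ₋₁ + qₖ₋₂ (with p₋₁=1, p₋₂=0, q₋₁=0, q₋₂=1):
  k=0: a=1, p=1, q=1
  k=1: a=2, p=3, q=2
  k=2: a=2, p=7, q=5

7/5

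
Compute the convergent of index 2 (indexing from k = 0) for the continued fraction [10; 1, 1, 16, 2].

Using pₖ = aₖpₖ₋₁ + pₖ₋₂, qₖ = aₖqₖ₋₁ + qₖ₋₂ (with p₋₁=1, p₋₂=0, q₋₁=0, q₋₂=1):
  k=0: a=10, p=10, q=1
  k=1: a=1, p=11, q=1
  k=2: a=1, p=21, q=2

21/2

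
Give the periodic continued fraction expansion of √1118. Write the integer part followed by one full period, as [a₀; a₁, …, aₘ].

a₀ = ⌊√1118⌋ = 33.

[33; 2, 3, 2, 3, 2, 66]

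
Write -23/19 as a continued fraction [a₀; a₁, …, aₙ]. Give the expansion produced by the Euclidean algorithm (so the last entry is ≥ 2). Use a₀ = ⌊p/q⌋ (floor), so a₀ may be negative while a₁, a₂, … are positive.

[-2; 1, 3, 1, 3]

-23 = -2*19 + 15
19 = 1*15 + 4
15 = 3*4 + 3
4 = 1*3 + 1
3 = 3*1 + 0  (stop)
So -23/19 = [-2; 1, 3, 1, 3].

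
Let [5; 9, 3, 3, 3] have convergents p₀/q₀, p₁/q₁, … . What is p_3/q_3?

Using pₖ = aₖpₖ₋₁ + pₖ₋₂, qₖ = aₖqₖ₋₁ + qₖ₋₂ (with p₋₁=1, p₋₂=0, q₋₁=0, q₋₂=1):
  k=0: a=5, p=5, q=1
  k=1: a=9, p=46, q=9
  k=2: a=3, p=143, q=28
  k=3: a=3, p=475, q=93

475/93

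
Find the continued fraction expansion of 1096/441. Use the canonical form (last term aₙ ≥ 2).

1096 = 2*441 + 214
441 = 2*214 + 13
214 = 16*13 + 6
13 = 2*6 + 1
6 = 6*1 + 0  (stop)
So 1096/441 = [2; 2, 16, 2, 6].

[2; 2, 16, 2, 6]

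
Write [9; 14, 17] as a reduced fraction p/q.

Using pₖ = aₖpₖ₋₁ + pₖ₋₂ and qₖ = aₖqₖ₋₁ + qₖ₋₂:
  k=0: a=9, p=9, q=1
  k=1: a=14, p=127, q=14
  k=2: a=17, p=2168, q=239

2168/239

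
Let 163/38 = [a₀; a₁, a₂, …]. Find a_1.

3

163 = 4·38 + 11   →  a_0 = 4
38 = 3·11 + 5   →  a_1 = 3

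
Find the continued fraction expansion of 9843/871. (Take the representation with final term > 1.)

9843 = 11·871 + 262
871 = 3·262 + 85
262 = 3·85 + 7
85 = 12·7 + 1
7 = 7·1 + 0  (stop)
So 9843/871 = [11; 3, 3, 12, 7].

[11; 3, 3, 12, 7]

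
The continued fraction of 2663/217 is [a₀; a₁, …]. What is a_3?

2663 = 12·217 + 59   →  a_0 = 12
217 = 3·59 + 40   →  a_1 = 3
59 = 1·40 + 19   →  a_2 = 1
40 = 2·19 + 2   →  a_3 = 2

2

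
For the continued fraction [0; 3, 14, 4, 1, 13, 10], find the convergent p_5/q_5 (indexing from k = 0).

980/3009

Using pₖ = aₖpₖ₋₁ + pₖ₋₂, qₖ = aₖqₖ₋₁ + qₖ₋₂ (with p₋₁=1, p₋₂=0, q₋₁=0, q₋₂=1):
  k=0: a=0, p=0, q=1
  k=1: a=3, p=1, q=3
  k=2: a=14, p=14, q=43
  k=3: a=4, p=57, q=175
  k=4: a=1, p=71, q=218
  k=5: a=13, p=980, q=3009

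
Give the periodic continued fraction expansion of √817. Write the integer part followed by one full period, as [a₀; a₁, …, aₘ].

[28; 1, 1, 2, 1, 1, 56]

a₀ = ⌊√817⌋ = 28.
With m₀=0, d₀=1 and mₖ₊₁ = dₖaₖ − mₖ, dₖ₊₁ = (n − mₖ₊₁²)/dₖ, aₖ₊₁ = ⌊(a₀+mₖ₊₁)/dₖ₊₁⌋:
  k=1: m=28, d=33, a=1
  k=2: m=5, d=24, a=1
  k=3: m=19, d=19, a=2
  k=4: m=19, d=24, a=1
  k=5: m=5, d=33, a=1
  k=6: m=28, d=1, a=56
d=1 and a=2a₀=56 at k=6, so the next step gives (m, d) = (28, 33) again — its k=1 value — and the period has length 6.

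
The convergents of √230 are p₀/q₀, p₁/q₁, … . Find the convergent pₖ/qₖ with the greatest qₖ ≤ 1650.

16561/1092

√230 = [15; 6, 30, …] (period length 2).
Convergents:
  p_0/q_0 = 15/1
  p_1/q_1 = 91/6
  p_2/q_2 = 2745/181
  p_3/q_3 = 16561/1092
  p_4/q_4 = 499575/32941
q_3 = 1092 ≤ 1650 < 32941 = q_4, so the answer is 16561/1092.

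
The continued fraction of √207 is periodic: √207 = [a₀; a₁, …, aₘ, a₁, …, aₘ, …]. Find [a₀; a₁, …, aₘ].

a₀ = ⌊√207⌋ = 14.
With m₀=0, d₀=1 and mₖ₊₁ = dₖaₖ − mₖ, dₖ₊₁ = (n − mₖ₊₁²)/dₖ, aₖ₊₁ = ⌊(a₀+mₖ₊₁)/dₖ₊₁⌋:
  k=1: m=14, d=11, a=2
  k=2: m=8, d=13, a=1
  k=3: m=5, d=14, a=1
  k=4: m=9, d=9, a=2
  k=5: m=9, d=14, a=1
  k=6: m=5, d=13, a=1
  k=7: m=8, d=11, a=2
  k=8: m=14, d=1, a=28
d=1 and a=2a₀=28 at k=8, so the next step gives (m, d) = (14, 11) again — its k=1 value — and the period has length 8.

[14; 2, 1, 1, 2, 1, 1, 2, 28]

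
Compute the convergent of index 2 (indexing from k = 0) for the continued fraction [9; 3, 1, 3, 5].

Using pₖ = aₖpₖ₋₁ + pₖ₋₂, qₖ = aₖqₖ₋₁ + qₖ₋₂ (with p₋₁=1, p₋₂=0, q₋₁=0, q₋₂=1):
  k=0: a=9, p=9, q=1
  k=1: a=3, p=28, q=3
  k=2: a=1, p=37, q=4

37/4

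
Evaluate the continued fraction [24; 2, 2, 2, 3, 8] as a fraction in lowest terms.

Fold from the inside: start with 8/1.
  3 + 1/8 = 25/8
  2 + 8/25 = 58/25
  2 + 25/58 = 141/58
  2 + 58/141 = 340/141
  24 + 141/340 = 8301/340

8301/340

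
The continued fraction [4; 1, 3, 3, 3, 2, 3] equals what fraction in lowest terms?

Fold from the inside: start with 3/1.
  2 + 1/3 = 7/3
  3 + 3/7 = 24/7
  3 + 7/24 = 79/24
  3 + 24/79 = 261/79
  1 + 79/261 = 340/261
  4 + 261/340 = 1621/340

1621/340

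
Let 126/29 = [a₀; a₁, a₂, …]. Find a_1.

126 = 4·29 + 10   →  a_0 = 4
29 = 2·10 + 9   →  a_1 = 2

2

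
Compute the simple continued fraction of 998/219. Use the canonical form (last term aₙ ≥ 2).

998 = 4×219 + 122
219 = 1×122 + 97
122 = 1×97 + 25
97 = 3×25 + 22
25 = 1×22 + 3
22 = 7×3 + 1
3 = 3×1 + 0  (stop)
So 998/219 = [4; 1, 1, 3, 1, 7, 3].

[4; 1, 1, 3, 1, 7, 3]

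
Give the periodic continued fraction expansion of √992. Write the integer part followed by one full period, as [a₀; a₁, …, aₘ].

[31; 2, 62]

a₀ = ⌊√992⌋ = 31.
With m₀=0, d₀=1 and mₖ₊₁ = dₖaₖ − mₖ, dₖ₊₁ = (n − mₖ₊₁²)/dₖ, aₖ₊₁ = ⌊(a₀+mₖ₊₁)/dₖ₊₁⌋:
  k=1: m=31, d=31, a=2
  k=2: m=31, d=1, a=62
d=1 and a=2a₀=62 at k=2, so the next step gives (m, d) = (31, 31) again — its k=1 value — and the period has length 2.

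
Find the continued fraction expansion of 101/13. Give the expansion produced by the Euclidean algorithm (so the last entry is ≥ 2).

101 = 7·13 + 10
13 = 1·10 + 3
10 = 3·3 + 1
3 = 3·1 + 0  (stop)
So 101/13 = [7; 1, 3, 3].

[7; 1, 3, 3]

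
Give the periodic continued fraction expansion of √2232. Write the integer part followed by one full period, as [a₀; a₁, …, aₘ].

[47; 4, 10, 4, 94]

a₀ = ⌊√2232⌋ = 47.
With m₀=0, d₀=1 and mₖ₊₁ = dₖaₖ − mₖ, dₖ₊₁ = (n − mₖ₊₁²)/dₖ, aₖ₊₁ = ⌊(a₀+mₖ₊₁)/dₖ₊₁⌋:
  k=1: m=47, d=23, a=4
  k=2: m=45, d=9, a=10
  k=3: m=45, d=23, a=4
  k=4: m=47, d=1, a=94
d=1 and a=2a₀=94 at k=4, so the next step gives (m, d) = (47, 23) again — its k=1 value — and the period has length 4.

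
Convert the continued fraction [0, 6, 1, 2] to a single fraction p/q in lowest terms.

Using pₖ = aₖpₖ₋₁ + pₖ₋₂ and qₖ = aₖqₖ₋₁ + qₖ₋₂:
  k=0: a=0, p=0, q=1
  k=1: a=6, p=1, q=6
  k=2: a=1, p=1, q=7
  k=3: a=2, p=3, q=20

3/20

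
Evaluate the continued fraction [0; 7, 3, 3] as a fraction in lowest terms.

10/73

Fold from the inside: start with 3/1.
  3 + 1/3 = 10/3
  7 + 3/10 = 73/10
  0 + 10/73 = 10/73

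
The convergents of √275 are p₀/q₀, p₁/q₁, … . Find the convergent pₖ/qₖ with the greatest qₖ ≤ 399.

6484/391

√275 = [16; 1, 1, 2, 1, 1, 32, …] (period length 6).
Convergents:
  p_0/q_0 = 16/1
  p_1/q_1 = 17/1
  p_2/q_2 = 33/2
  p_3/q_3 = 83/5
  p_4/q_4 = 116/7
  p_5/q_5 = 199/12
  p_6/q_6 = 6484/391
  p_7/q_7 = 6683/403
q_6 = 391 ≤ 399 < 403 = q_7, so the answer is 6484/391.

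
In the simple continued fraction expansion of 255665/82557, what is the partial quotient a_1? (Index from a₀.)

10

255665 = 3·82557 + 7994   →  a_0 = 3
82557 = 10·7994 + 2617   →  a_1 = 10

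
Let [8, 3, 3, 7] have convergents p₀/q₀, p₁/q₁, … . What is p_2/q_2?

Using pₖ = aₖpₖ₋₁ + pₖ₋₂, qₖ = aₖqₖ₋₁ + qₖ₋₂ (with p₋₁=1, p₋₂=0, q₋₁=0, q₋₂=1):
  k=0: a=8, p=8, q=1
  k=1: a=3, p=25, q=3
  k=2: a=3, p=83, q=10

83/10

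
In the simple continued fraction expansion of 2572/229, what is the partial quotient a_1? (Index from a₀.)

2572 = 11·229 + 53   →  a_0 = 11
229 = 4·53 + 17   →  a_1 = 4

4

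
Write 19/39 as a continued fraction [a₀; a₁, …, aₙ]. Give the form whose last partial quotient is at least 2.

[0; 2, 19]

19 = 0·39 + 19
39 = 2·19 + 1
19 = 19·1 + 0  (stop)
So 19/39 = [0; 2, 19].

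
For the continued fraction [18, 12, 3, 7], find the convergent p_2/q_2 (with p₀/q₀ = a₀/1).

669/37

Using pₖ = aₖpₖ₋₁ + pₖ₋₂, qₖ = aₖqₖ₋₁ + qₖ₋₂ (with p₋₁=1, p₋₂=0, q₋₁=0, q₋₂=1):
  k=0: a=18, p=18, q=1
  k=1: a=12, p=217, q=12
  k=2: a=3, p=669, q=37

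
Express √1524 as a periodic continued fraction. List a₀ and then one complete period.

a₀ = ⌊√1524⌋ = 39.
With m₀=0, d₀=1 and mₖ₊₁ = dₖaₖ − mₖ, dₖ₊₁ = (n − mₖ₊₁²)/dₖ, aₖ₊₁ = ⌊(a₀+mₖ₊₁)/dₖ₊₁⌋:
  k=1: m=39, d=3, a=26
  k=2: m=39, d=1, a=78
d=1 and a=2a₀=78 at k=2, so the next step gives (m, d) = (39, 3) again — its k=1 value — and the period has length 2.

[39; 26, 78]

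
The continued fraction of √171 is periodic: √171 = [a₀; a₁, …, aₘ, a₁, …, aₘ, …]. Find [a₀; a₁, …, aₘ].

a₀ = ⌊√171⌋ = 13.

[13; 13, 26]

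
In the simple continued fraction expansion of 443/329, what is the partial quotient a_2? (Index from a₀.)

1

443 = 1·329 + 114   →  a_0 = 1
329 = 2·114 + 101   →  a_1 = 2
114 = 1·101 + 13   →  a_2 = 1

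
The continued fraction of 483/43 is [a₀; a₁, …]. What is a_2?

3

483 = 11·43 + 10   →  a_0 = 11
43 = 4·10 + 3   →  a_1 = 4
10 = 3·3 + 1   →  a_2 = 3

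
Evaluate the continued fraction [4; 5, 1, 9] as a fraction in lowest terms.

Fold from the inside: start with 9/1.
  1 + 1/9 = 10/9
  5 + 9/10 = 59/10
  4 + 10/59 = 246/59

246/59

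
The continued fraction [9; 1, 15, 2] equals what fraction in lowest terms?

Fold from the inside: start with 2/1.
  15 + 1/2 = 31/2
  1 + 2/31 = 33/31
  9 + 31/33 = 328/33

328/33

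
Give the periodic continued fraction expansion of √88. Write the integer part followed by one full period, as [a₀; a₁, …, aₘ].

[9; 2, 1, 1, 1, 2, 18]

a₀ = ⌊√88⌋ = 9.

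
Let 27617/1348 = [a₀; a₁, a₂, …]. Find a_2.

27617 = 20·1348 + 657   →  a_0 = 20
1348 = 2·657 + 34   →  a_1 = 2
657 = 19·34 + 11   →  a_2 = 19

19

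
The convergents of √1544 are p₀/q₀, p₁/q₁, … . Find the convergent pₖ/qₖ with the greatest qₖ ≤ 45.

668/17

√1544 = [39; 3, 2, 2, 9, 2, 2, 3, 78, …] (period length 8).
Convergents:
  p_0/q_0 = 39/1
  p_1/q_1 = 118/3
  p_2/q_2 = 275/7
  p_3/q_3 = 668/17
  p_4/q_4 = 6287/160
q_3 = 17 ≤ 45 < 160 = q_4, so the answer is 668/17.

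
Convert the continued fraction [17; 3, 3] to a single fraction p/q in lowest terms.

Using pₖ = aₖpₖ₋₁ + pₖ₋₂ and qₖ = aₖqₖ₋₁ + qₖ₋₂:
  k=0: a=17, p=17, q=1
  k=1: a=3, p=52, q=3
  k=2: a=3, p=173, q=10

173/10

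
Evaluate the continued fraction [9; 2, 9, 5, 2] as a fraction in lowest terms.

Using pₖ = aₖpₖ₋₁ + pₖ₋₂ and qₖ = aₖqₖ₋₁ + qₖ₋₂:
  k=0: a=9, p=9, q=1
  k=1: a=2, p=19, q=2
  k=2: a=9, p=180, q=19
  k=3: a=5, p=919, q=97
  k=4: a=2, p=2018, q=213

2018/213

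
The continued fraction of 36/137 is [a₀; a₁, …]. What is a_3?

4

36 = 0·137 + 36   →  a_0 = 0
137 = 3·36 + 29   →  a_1 = 3
36 = 1·29 + 7   →  a_2 = 1
29 = 4·7 + 1   →  a_3 = 4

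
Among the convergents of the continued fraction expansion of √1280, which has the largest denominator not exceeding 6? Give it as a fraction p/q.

143/4

√1280 = [35; 1, 3, 2, 17, 2, 3, 1, 70, …] (period length 8).
Convergents:
  p_0/q_0 = 35/1
  p_1/q_1 = 36/1
  p_2/q_2 = 143/4
  p_3/q_3 = 322/9
q_2 = 4 ≤ 6 < 9 = q_3, so the answer is 143/4.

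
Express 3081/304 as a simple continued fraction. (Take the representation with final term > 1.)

[10; 7, 2, 2, 2, 3]

3081 = 10*304 + 41
304 = 7*41 + 17
41 = 2*17 + 7
17 = 2*7 + 3
7 = 2*3 + 1
3 = 3*1 + 0  (stop)
So 3081/304 = [10; 7, 2, 2, 2, 3].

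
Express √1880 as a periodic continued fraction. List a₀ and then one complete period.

a₀ = ⌊√1880⌋ = 43.
With m₀=0, d₀=1 and mₖ₊₁ = dₖaₖ − mₖ, dₖ₊₁ = (n − mₖ₊₁²)/dₖ, aₖ₊₁ = ⌊(a₀+mₖ₊₁)/dₖ₊₁⌋:
  k=1: m=43, d=31, a=2
  k=2: m=19, d=49, a=1
  k=3: m=30, d=20, a=3
  k=4: m=30, d=49, a=1
  k=5: m=19, d=31, a=2
  k=6: m=43, d=1, a=86
d=1 and a=2a₀=86 at k=6, so the next step gives (m, d) = (43, 31) again — its k=1 value — and the period has length 6.

[43; 2, 1, 3, 1, 2, 86]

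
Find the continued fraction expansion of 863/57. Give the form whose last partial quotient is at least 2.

[15; 7, 8]

863 = 15×57 + 8
57 = 7×8 + 1
8 = 8×1 + 0  (stop)
So 863/57 = [15; 7, 8].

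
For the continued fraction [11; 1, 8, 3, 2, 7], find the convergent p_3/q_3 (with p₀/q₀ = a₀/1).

333/28

Using pₖ = aₖpₖ₋₁ + pₖ₋₂, qₖ = aₖqₖ₋₁ + qₖ₋₂ (with p₋₁=1, p₋₂=0, q₋₁=0, q₋₂=1):
  k=0: a=11, p=11, q=1
  k=1: a=1, p=12, q=1
  k=2: a=8, p=107, q=9
  k=3: a=3, p=333, q=28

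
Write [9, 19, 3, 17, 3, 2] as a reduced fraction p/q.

64729/7151

Fold from the inside: start with 2/1.
  3 + 1/2 = 7/2
  17 + 2/7 = 121/7
  3 + 7/121 = 370/121
  19 + 121/370 = 7151/370
  9 + 370/7151 = 64729/7151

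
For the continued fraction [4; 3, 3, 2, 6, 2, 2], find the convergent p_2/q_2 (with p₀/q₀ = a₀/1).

43/10

Using pₖ = aₖpₖ₋₁ + pₖ₋₂, qₖ = aₖqₖ₋₁ + qₖ₋₂ (with p₋₁=1, p₋₂=0, q₋₁=0, q₋₂=1):
  k=0: a=4, p=4, q=1
  k=1: a=3, p=13, q=3
  k=2: a=3, p=43, q=10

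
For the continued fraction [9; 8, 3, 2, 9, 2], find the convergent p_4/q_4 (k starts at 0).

Using pₖ = aₖpₖ₋₁ + pₖ₋₂, qₖ = aₖqₖ₋₁ + qₖ₋₂ (with p₋₁=1, p₋₂=0, q₋₁=0, q₋₂=1):
  k=0: a=9, p=9, q=1
  k=1: a=8, p=73, q=8
  k=2: a=3, p=228, q=25
  k=3: a=2, p=529, q=58
  k=4: a=9, p=4989, q=547

4989/547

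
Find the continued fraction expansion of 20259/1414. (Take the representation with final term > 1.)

[14; 3, 18, 1, 1, 12]

20259 = 14×1414 + 463
1414 = 3×463 + 25
463 = 18×25 + 13
25 = 1×13 + 12
13 = 1×12 + 1
12 = 12×1 + 0  (stop)
So 20259/1414 = [14; 3, 18, 1, 1, 12].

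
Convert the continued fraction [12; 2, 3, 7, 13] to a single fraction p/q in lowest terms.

8329/670

Fold from the inside: start with 13/1.
  7 + 1/13 = 92/13
  3 + 13/92 = 289/92
  2 + 92/289 = 670/289
  12 + 289/670 = 8329/670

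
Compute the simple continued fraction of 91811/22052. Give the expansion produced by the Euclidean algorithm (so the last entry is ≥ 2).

91811 = 4*22052 + 3603
22052 = 6*3603 + 434
3603 = 8*434 + 131
434 = 3*131 + 41
131 = 3*41 + 8
41 = 5*8 + 1
8 = 8*1 + 0  (stop)
So 91811/22052 = [4; 6, 8, 3, 3, 5, 8].

[4; 6, 8, 3, 3, 5, 8]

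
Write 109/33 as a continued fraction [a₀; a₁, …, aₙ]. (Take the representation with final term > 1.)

[3; 3, 3, 3]

109 = 3·33 + 10
33 = 3·10 + 3
10 = 3·3 + 1
3 = 3·1 + 0  (stop)
So 109/33 = [3; 3, 3, 3].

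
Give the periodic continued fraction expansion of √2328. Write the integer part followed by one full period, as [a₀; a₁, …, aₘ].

a₀ = ⌊√2328⌋ = 48.
With m₀=0, d₀=1 and mₖ₊₁ = dₖaₖ − mₖ, dₖ₊₁ = (n − mₖ₊₁²)/dₖ, aₖ₊₁ = ⌊(a₀+mₖ₊₁)/dₖ₊₁⌋:
  k=1: m=48, d=24, a=4
  k=2: m=48, d=1, a=96
d=1 and a=2a₀=96 at k=2, so the next step gives (m, d) = (48, 24) again — its k=1 value — and the period has length 2.

[48; 4, 96]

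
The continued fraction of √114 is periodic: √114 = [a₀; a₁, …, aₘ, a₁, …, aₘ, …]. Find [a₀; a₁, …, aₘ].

a₀ = ⌊√114⌋ = 10.
With m₀=0, d₀=1 and mₖ₊₁ = dₖaₖ − mₖ, dₖ₊₁ = (n − mₖ₊₁²)/dₖ, aₖ₊₁ = ⌊(a₀+mₖ₊₁)/dₖ₊₁⌋:
  k=1: m=10, d=14, a=1
  k=2: m=4, d=7, a=2
  k=3: m=10, d=2, a=10
  k=4: m=10, d=7, a=2
  k=5: m=4, d=14, a=1
  k=6: m=10, d=1, a=20
d=1 and a=2a₀=20 at k=6, so the next step gives (m, d) = (10, 14) again — its k=1 value — and the period has length 6.

[10; 1, 2, 10, 2, 1, 20]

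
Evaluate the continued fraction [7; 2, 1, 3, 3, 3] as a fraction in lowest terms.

Using pₖ = aₖpₖ₋₁ + pₖ₋₂ and qₖ = aₖqₖ₋₁ + qₖ₋₂:
  k=0: a=7, p=7, q=1
  k=1: a=2, p=15, q=2
  k=2: a=1, p=22, q=3
  k=3: a=3, p=81, q=11
  k=4: a=3, p=265, q=36
  k=5: a=3, p=876, q=119

876/119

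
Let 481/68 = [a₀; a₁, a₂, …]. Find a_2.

1

481 = 7·68 + 5   →  a_0 = 7
68 = 13·5 + 3   →  a_1 = 13
5 = 1·3 + 2   →  a_2 = 1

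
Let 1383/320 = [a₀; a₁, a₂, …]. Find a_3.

2

1383 = 4·320 + 103   →  a_0 = 4
320 = 3·103 + 11   →  a_1 = 3
103 = 9·11 + 4   →  a_2 = 9
11 = 2·4 + 3   →  a_3 = 2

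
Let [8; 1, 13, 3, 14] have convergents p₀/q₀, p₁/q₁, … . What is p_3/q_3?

384/43

Using pₖ = aₖpₖ₋₁ + pₖ₋₂, qₖ = aₖqₖ₋₁ + qₖ₋₂ (with p₋₁=1, p₋₂=0, q₋₁=0, q₋₂=1):
  k=0: a=8, p=8, q=1
  k=1: a=1, p=9, q=1
  k=2: a=13, p=125, q=14
  k=3: a=3, p=384, q=43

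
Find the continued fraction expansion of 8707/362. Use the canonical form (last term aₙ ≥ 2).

8707 = 24×362 + 19
362 = 19×19 + 1
19 = 19×1 + 0  (stop)
So 8707/362 = [24; 19, 19].

[24; 19, 19]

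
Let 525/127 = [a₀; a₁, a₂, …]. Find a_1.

7

525 = 4·127 + 17   →  a_0 = 4
127 = 7·17 + 8   →  a_1 = 7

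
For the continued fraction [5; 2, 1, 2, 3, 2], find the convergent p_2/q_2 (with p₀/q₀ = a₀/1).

16/3

Using pₖ = aₖpₖ₋₁ + pₖ₋₂, qₖ = aₖqₖ₋₁ + qₖ₋₂ (with p₋₁=1, p₋₂=0, q₋₁=0, q₋₂=1):
  k=0: a=5, p=5, q=1
  k=1: a=2, p=11, q=2
  k=2: a=1, p=16, q=3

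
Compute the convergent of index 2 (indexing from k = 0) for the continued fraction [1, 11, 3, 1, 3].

37/34

Using pₖ = aₖpₖ₋₁ + pₖ₋₂, qₖ = aₖqₖ₋₁ + qₖ₋₂ (with p₋₁=1, p₋₂=0, q₋₁=0, q₋₂=1):
  k=0: a=1, p=1, q=1
  k=1: a=11, p=12, q=11
  k=2: a=3, p=37, q=34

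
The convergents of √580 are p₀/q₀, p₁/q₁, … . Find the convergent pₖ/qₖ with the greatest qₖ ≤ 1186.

13896/577

√580 = [24; 12, 48, …] (period length 2).
Convergents:
  p_0/q_0 = 24/1
  p_1/q_1 = 289/12
  p_2/q_2 = 13896/577
  p_3/q_3 = 167041/6936
q_2 = 577 ≤ 1186 < 6936 = q_3, so the answer is 13896/577.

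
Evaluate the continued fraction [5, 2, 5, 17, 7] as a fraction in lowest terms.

Using pₖ = aₖpₖ₋₁ + pₖ₋₂ and qₖ = aₖqₖ₋₁ + qₖ₋₂:
  k=0: a=5, p=5, q=1
  k=1: a=2, p=11, q=2
  k=2: a=5, p=60, q=11
  k=3: a=17, p=1031, q=189
  k=4: a=7, p=7277, q=1334

7277/1334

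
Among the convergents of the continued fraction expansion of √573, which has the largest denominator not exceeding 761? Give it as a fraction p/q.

√573 = [23; 1, 14, 1, 46, …] (period length 4).
Convergents:
  p_0/q_0 = 23/1
  p_1/q_1 = 24/1
  p_2/q_2 = 359/15
  p_3/q_3 = 383/16
  p_4/q_4 = 17977/751
  p_5/q_5 = 18360/767
q_4 = 751 ≤ 761 < 767 = q_5, so the answer is 17977/751.

17977/751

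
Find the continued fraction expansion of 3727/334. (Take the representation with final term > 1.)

3727 = 11*334 + 53
334 = 6*53 + 16
53 = 3*16 + 5
16 = 3*5 + 1
5 = 5*1 + 0  (stop)
So 3727/334 = [11; 6, 3, 3, 5].

[11; 6, 3, 3, 5]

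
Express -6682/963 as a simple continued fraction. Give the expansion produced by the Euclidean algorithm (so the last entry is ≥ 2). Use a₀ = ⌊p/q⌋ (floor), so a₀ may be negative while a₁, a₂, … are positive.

-6682 = -7·963 + 59
963 = 16·59 + 19
59 = 3·19 + 2
19 = 9·2 + 1
2 = 2·1 + 0  (stop)
So -6682/963 = [-7; 16, 3, 9, 2].

[-7; 16, 3, 9, 2]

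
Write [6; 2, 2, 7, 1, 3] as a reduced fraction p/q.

1044/163

Fold from the inside: start with 3/1.
  1 + 1/3 = 4/3
  7 + 3/4 = 31/4
  2 + 4/31 = 66/31
  2 + 31/66 = 163/66
  6 + 66/163 = 1044/163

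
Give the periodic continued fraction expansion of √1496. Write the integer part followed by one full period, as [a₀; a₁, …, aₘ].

[38; 1, 2, 9, 2, 1, 76]

a₀ = ⌊√1496⌋ = 38.
With m₀=0, d₀=1 and mₖ₊₁ = dₖaₖ − mₖ, dₖ₊₁ = (n − mₖ₊₁²)/dₖ, aₖ₊₁ = ⌊(a₀+mₖ₊₁)/dₖ₊₁⌋:
  k=1: m=38, d=52, a=1
  k=2: m=14, d=25, a=2
  k=3: m=36, d=8, a=9
  k=4: m=36, d=25, a=2
  k=5: m=14, d=52, a=1
  k=6: m=38, d=1, a=76
d=1 and a=2a₀=76 at k=6, so the next step gives (m, d) = (38, 52) again — its k=1 value — and the period has length 6.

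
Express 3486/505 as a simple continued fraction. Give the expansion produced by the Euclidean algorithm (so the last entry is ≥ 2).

[6; 1, 9, 3, 3, 1, 3]

3486 = 6×505 + 456
505 = 1×456 + 49
456 = 9×49 + 15
49 = 3×15 + 4
15 = 3×4 + 3
4 = 1×3 + 1
3 = 3×1 + 0  (stop)
So 3486/505 = [6; 1, 9, 3, 3, 1, 3].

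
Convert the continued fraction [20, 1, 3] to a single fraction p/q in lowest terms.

83/4

Using pₖ = aₖpₖ₋₁ + pₖ₋₂ and qₖ = aₖqₖ₋₁ + qₖ₋₂:
  k=0: a=20, p=20, q=1
  k=1: a=1, p=21, q=1
  k=2: a=3, p=83, q=4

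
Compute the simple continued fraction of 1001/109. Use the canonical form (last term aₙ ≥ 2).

1001 = 9×109 + 20
109 = 5×20 + 9
20 = 2×9 + 2
9 = 4×2 + 1
2 = 2×1 + 0  (stop)
So 1001/109 = [9; 5, 2, 4, 2].

[9; 5, 2, 4, 2]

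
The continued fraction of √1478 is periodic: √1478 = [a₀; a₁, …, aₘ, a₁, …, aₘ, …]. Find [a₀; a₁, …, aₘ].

[38; 2, 4, 38, 4, 2, 76]

a₀ = ⌊√1478⌋ = 38.
With m₀=0, d₀=1 and mₖ₊₁ = dₖaₖ − mₖ, dₖ₊₁ = (n − mₖ₊₁²)/dₖ, aₖ₊₁ = ⌊(a₀+mₖ₊₁)/dₖ₊₁⌋:
  k=1: m=38, d=34, a=2
  k=2: m=30, d=17, a=4
  k=3: m=38, d=2, a=38
  k=4: m=38, d=17, a=4
  k=5: m=30, d=34, a=2
  k=6: m=38, d=1, a=76
d=1 and a=2a₀=76 at k=6, so the next step gives (m, d) = (38, 34) again — its k=1 value — and the period has length 6.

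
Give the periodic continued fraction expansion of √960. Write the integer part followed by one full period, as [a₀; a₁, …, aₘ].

[30; 1, 60]

a₀ = ⌊√960⌋ = 30.
With m₀=0, d₀=1 and mₖ₊₁ = dₖaₖ − mₖ, dₖ₊₁ = (n − mₖ₊₁²)/dₖ, aₖ₊₁ = ⌊(a₀+mₖ₊₁)/dₖ₊₁⌋:
  k=1: m=30, d=60, a=1
  k=2: m=30, d=1, a=60
d=1 and a=2a₀=60 at k=2, so the next step gives (m, d) = (30, 60) again — its k=1 value — and the period has length 2.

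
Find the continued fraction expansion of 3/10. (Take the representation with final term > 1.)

[0; 3, 3]

3 = 0×10 + 3
10 = 3×3 + 1
3 = 3×1 + 0  (stop)
So 3/10 = [0; 3, 3].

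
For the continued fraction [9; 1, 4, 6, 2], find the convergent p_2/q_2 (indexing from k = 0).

Using pₖ = aₖpₖ₋₁ + pₖ₋₂, qₖ = aₖqₖ₋₁ + qₖ₋₂ (with p₋₁=1, p₋₂=0, q₋₁=0, q₋₂=1):
  k=0: a=9, p=9, q=1
  k=1: a=1, p=10, q=1
  k=2: a=4, p=49, q=5

49/5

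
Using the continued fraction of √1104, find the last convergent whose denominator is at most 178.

1761/53

√1104 = [33; 4, 2, 2, 2, 4, 66, …] (period length 6).
Convergents:
  p_0/q_0 = 33/1
  p_1/q_1 = 133/4
  p_2/q_2 = 299/9
  p_3/q_3 = 731/22
  p_4/q_4 = 1761/53
  p_5/q_5 = 7775/234
q_4 = 53 ≤ 178 < 234 = q_5, so the answer is 1761/53.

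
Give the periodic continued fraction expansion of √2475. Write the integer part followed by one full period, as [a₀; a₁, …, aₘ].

[49; 1, 2, 1, 98]

a₀ = ⌊√2475⌋ = 49.
With m₀=0, d₀=1 and mₖ₊₁ = dₖaₖ − mₖ, dₖ₊₁ = (n − mₖ₊₁²)/dₖ, aₖ₊₁ = ⌊(a₀+mₖ₊₁)/dₖ₊₁⌋:
  k=1: m=49, d=74, a=1
  k=2: m=25, d=25, a=2
  k=3: m=25, d=74, a=1
  k=4: m=49, d=1, a=98
d=1 and a=2a₀=98 at k=4, so the next step gives (m, d) = (49, 74) again — its k=1 value — and the period has length 4.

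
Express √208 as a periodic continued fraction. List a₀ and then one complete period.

a₀ = ⌊√208⌋ = 14.
With m₀=0, d₀=1 and mₖ₊₁ = dₖaₖ − mₖ, dₖ₊₁ = (n − mₖ₊₁²)/dₖ, aₖ₊₁ = ⌊(a₀+mₖ₊₁)/dₖ₊₁⌋:
  k=1: m=14, d=12, a=2
  k=2: m=10, d=9, a=2
  k=3: m=8, d=16, a=1
  k=4: m=8, d=9, a=2
  k=5: m=10, d=12, a=2
  k=6: m=14, d=1, a=28
d=1 and a=2a₀=28 at k=6, so the next step gives (m, d) = (14, 12) again — its k=1 value — and the period has length 6.

[14; 2, 2, 1, 2, 2, 28]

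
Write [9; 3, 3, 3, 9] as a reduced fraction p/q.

2856/307

Using pₖ = aₖpₖ₋₁ + pₖ₋₂ and qₖ = aₖqₖ₋₁ + qₖ₋₂:
  k=0: a=9, p=9, q=1
  k=1: a=3, p=28, q=3
  k=2: a=3, p=93, q=10
  k=3: a=3, p=307, q=33
  k=4: a=9, p=2856, q=307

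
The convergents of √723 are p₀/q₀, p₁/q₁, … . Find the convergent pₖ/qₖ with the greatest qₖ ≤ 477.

12799/476

√723 = [26; 1, 7, 1, 52, …] (period length 4).
Convergents:
  p_0/q_0 = 26/1
  p_1/q_1 = 27/1
  p_2/q_2 = 215/8
  p_3/q_3 = 242/9
  p_4/q_4 = 12799/476
  p_5/q_5 = 13041/485
q_4 = 476 ≤ 477 < 485 = q_5, so the answer is 12799/476.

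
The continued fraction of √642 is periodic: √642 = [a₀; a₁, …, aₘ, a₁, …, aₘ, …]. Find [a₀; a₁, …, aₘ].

a₀ = ⌊√642⌋ = 25.
With m₀=0, d₀=1 and mₖ₊₁ = dₖaₖ − mₖ, dₖ₊₁ = (n − mₖ₊₁²)/dₖ, aₖ₊₁ = ⌊(a₀+mₖ₊₁)/dₖ₊₁⌋:
  k=1: m=25, d=17, a=2
  k=2: m=9, d=33, a=1
  k=3: m=24, d=2, a=24
  k=4: m=24, d=33, a=1
  k=5: m=9, d=17, a=2
  k=6: m=25, d=1, a=50
d=1 and a=2a₀=50 at k=6, so the next step gives (m, d) = (25, 17) again — its k=1 value — and the period has length 6.

[25; 2, 1, 24, 1, 2, 50]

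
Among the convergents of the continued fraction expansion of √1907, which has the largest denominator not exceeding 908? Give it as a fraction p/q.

√1907 = [43; 1, 2, 43, 2, 1, 86, …] (period length 6).
Convergents:
  p_0/q_0 = 43/1
  p_1/q_1 = 44/1
  p_2/q_2 = 131/3
  p_3/q_3 = 5677/130
  p_4/q_4 = 11485/263
  p_5/q_5 = 17162/393
  p_6/q_6 = 1487417/34061
q_5 = 393 ≤ 908 < 34061 = q_6, so the answer is 17162/393.

17162/393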